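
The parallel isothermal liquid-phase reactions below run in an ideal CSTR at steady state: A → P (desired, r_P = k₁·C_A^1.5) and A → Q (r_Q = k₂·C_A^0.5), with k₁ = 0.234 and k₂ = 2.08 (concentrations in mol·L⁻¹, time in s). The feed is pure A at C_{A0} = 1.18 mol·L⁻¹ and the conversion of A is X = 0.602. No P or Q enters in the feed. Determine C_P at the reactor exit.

0.0356 mol·L⁻¹

Exit C_A = C_{A0}(1−X) = 1.18×0.398 = 0.4696 mol·L⁻¹.
In a CSTR the entire volume is at exit conditions, so r_P = 0.234×0.4696^1.5 = 0.07531 and r_Q = 2.08×0.4696^0.5 = 1.425.
Fraction of consumed A going to P: r_P/(r_P+r_Q) = 0.05018.
C_P = 0.05018·C_{A0}·X = 0.05018×1.18×0.602 = 0.0356 mol·L⁻¹.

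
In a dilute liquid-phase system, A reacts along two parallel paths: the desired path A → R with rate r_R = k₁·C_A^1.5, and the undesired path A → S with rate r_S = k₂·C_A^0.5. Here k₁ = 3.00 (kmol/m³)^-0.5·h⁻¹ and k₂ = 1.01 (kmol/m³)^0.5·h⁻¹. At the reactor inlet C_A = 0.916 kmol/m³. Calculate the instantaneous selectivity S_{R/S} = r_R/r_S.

S_{R/S} = r_R/r_S = (k₁·C_A^1.5)/(k₂·C_A^0.5) = (k₁/k₂)·C_A.
= (3.00×0.9160^1.5) / (1.01×0.9160^0.5) = 2.630/0.9666 = 2.72.
Since the desired path is higher order in A, keeping C_A high (PFR or concentrated feed) favours R.

2.72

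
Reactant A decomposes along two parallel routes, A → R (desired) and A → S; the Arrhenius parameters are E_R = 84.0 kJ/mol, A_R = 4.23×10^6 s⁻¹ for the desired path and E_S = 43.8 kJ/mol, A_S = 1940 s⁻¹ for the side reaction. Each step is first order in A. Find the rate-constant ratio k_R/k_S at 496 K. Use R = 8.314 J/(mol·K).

Since both paths have the same order in A, the concentration cancels and S_{R/S} = k_R/k_S = (A_R/A_S)·exp[(E_S−E_R)/(RT)].
(E_S−E_R)/(RT) = (43.8−84.0)×10³/(8.314×496) = -40200/4124 = -9.748.
k_R/k_S = (4.23×10^6/1940)·exp(-9.748) = 2180 × 5.839×10^-5 = 0.127.
Since E_R > E_S, raising the temperature improves selectivity toward R.

0.127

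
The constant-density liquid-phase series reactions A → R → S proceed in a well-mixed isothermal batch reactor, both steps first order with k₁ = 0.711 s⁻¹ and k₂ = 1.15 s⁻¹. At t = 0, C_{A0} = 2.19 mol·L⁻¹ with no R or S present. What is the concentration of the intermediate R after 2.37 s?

0.425 mol·L⁻¹

Solving the coupled first-order balances gives C_R(t) = [k₁/(k₂−k₁)]·C_{A0}·(e^(−k₁t) − e^(−k₂t)).
e^(−k₁t) = e^(−0.711×2.37) = e^(−1.685) = 0.1854; e^(−k₂t) = e^(−2.725) = 0.06551.
C_R = 0.711×2.19/(1.15−0.711) × (0.1854−0.06551) = 3.547×0.1199 = 0.4253 mol·L⁻¹.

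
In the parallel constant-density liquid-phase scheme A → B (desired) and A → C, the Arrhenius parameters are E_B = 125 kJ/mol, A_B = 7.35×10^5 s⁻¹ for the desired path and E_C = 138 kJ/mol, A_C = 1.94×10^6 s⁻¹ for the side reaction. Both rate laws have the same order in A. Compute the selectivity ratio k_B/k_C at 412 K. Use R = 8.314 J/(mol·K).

With equal orders, S_{B/C} = k_B/k_C = (A_B/A_C)·exp[(E_C−E_B)/(RT)].
(E_C−E_B)/(RT) = (138−125)×10³/(8.314×412) = 13000/3425 = 3.795.
k_B/k_C = (7.35×10^5/1.94×10^6)·exp(3.795) = 0.3789 × 44.49 = 16.9.

16.9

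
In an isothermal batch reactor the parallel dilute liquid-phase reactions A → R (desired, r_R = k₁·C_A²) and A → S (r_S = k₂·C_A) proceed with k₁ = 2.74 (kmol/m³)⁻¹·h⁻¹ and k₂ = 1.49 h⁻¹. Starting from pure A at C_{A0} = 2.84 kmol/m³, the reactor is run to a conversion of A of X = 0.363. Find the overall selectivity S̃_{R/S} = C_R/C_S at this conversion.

C_A = C_{A0}(1−X) = 1.809 kmol/m³.
Along a PFR/batch, dC_S/dC_A = −r_S/(r_R+r_S) = −k₂/(k₂+k₁·C_A).
Integrating from C_{A0} to C_A: C_S = (1.49/2.74)·ln[(1.49+2.74·2.84)/(1.49+2.74·1.81)] = 0.5438·ln(9.272/6.447) = 0.1976 kmol/m³.
Then C_R = (C_{A0}−C_A) − C_S = 1.031 − 0.1976 = 0.8333 kmol/m³.
S̃_{R/S} = C_R/C_S = 0.8333/0.1976 = 4.22.

4.22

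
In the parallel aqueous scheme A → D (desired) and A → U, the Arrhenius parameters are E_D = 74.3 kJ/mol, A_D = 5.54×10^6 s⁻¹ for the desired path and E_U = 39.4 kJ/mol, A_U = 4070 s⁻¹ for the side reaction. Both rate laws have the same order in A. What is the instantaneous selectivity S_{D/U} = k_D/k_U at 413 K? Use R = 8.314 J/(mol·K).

Since both paths have the same order in A, the concentration cancels and S_{D/U} = k_D/k_U = (A_D/A_U)·exp[(E_U−E_D)/(RT)].
(E_U−E_D)/(RT) = (39.4−74.3)×10³/(8.314×413) = -34900/3434 = -10.16.
k_D/k_U = (5.54×10^6/4070)·exp(-10.16) = 1361 × 3.853×10^-5 = 0.0524.

0.0524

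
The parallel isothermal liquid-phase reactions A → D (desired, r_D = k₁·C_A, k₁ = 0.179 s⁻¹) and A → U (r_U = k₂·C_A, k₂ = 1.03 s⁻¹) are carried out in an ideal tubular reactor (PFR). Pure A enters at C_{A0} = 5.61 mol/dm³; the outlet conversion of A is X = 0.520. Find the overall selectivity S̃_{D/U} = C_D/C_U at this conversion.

0.174

C_A = C_{A0}(1−X) = 2.693 mol/dm³.
Both paths are first order in A, so the instantaneous fraction to D is constant: dC_D/d(−C_A) = k₁/(k₁+k₂) = 0.1481.
C_D = 0.1481·(C_{A0}−C_A) = 0.1481×2.917 = 0.432 mol/dm³.
C_U = (C_{A0}−C_A)−C_D = 2.485 mol/dm³; S̃_{D/U} = 0.4319/2.485 = 0.174.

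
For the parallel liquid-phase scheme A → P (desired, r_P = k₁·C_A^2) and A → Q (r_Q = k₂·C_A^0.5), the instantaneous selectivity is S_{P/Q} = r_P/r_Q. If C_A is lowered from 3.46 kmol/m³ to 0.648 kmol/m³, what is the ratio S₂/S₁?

0.0810

S_{P/Q} = (k₁/k₂)·C_A^1.5, so S₂/S₁ = (C_{A,2}/C_{A,1})^1.5.
= (0.648/3.46)^1.5 = (0.1873)^1.5 = 0.0810.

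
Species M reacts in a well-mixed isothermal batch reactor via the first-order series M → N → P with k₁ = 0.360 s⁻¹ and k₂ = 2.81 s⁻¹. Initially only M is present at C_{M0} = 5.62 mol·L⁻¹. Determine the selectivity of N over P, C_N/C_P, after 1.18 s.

0.355

Solving the coupled first-order balances gives C_N(t) = [k₁/(k₂−k₁)]·C_{M0}·(e^(−k₁t) − e^(−k₂t)).
e^(−k₁t) = e^(−0.360×1.18) = e^(−0.4248) = 0.6539; e^(−k₂t) = e^(−3.316) = 0.03630.
C_N = 0.360×5.62/(2.81−0.360) × (0.6539−0.03630) = 0.8258×0.6176 = 0.5100 mol·L⁻¹.
C_M = C_{M0}e^(−k₁t) = 3.675 mol·L⁻¹, so C_P = C_{M0}−C_M−C_N = 1.435 mol·L⁻¹; C_N/C_P = 0.355.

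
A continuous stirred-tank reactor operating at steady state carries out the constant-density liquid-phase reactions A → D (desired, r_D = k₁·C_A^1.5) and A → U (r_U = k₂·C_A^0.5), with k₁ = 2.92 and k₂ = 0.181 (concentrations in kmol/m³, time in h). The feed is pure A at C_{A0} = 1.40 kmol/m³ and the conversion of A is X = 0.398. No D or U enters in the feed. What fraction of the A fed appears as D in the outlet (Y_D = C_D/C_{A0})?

0.371

Exit C_A = C_{A0}(1−X) = 1.40×0.602 = 0.8428 kmol/m³.
In a CSTR the entire volume is at exit conditions, so r_D = 2.92×0.8428^1.5 = 2.259 and r_U = 0.181×0.8428^0.5 = 0.1662.
Fraction of consumed A going to D: r_D/(r_D+r_U) = 0.9315.
C_D = 0.9315·C_{A0}·X = 0.9315×1.40×0.398 = 0.519 kmol/m³; Y_D = C_D/C_{A0} = 0.371.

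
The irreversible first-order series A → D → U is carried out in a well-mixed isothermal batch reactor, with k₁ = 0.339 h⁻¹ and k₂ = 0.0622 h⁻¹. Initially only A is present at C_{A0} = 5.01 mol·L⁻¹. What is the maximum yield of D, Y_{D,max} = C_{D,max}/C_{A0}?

0.683

Evaluating C_D at t_opt = ln(k₂/k₁)/(k₂−k₁) gives C_{D,max}/C_{A0} = (k₁/k₂)^[k₂/(k₂−k₁)].
= (0.339/0.0622)^(0.0622/(0.0622−0.339)) = (5.450)^(-0.2247) = 0.6832.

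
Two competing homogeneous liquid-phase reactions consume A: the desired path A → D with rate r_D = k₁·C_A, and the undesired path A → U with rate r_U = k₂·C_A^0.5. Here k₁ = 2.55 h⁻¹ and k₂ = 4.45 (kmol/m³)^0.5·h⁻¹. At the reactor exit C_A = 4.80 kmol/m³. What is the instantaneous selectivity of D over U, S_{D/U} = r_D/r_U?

1.26

S_{D/U} = r_D/r_U = (k₁·C_A)/(k₂·C_A^0.5) = (k₁/k₂)·C_A^0.5.
= (2.55×4.800) / (4.45×4.800^0.5) = 12.24/9.749 = 1.26.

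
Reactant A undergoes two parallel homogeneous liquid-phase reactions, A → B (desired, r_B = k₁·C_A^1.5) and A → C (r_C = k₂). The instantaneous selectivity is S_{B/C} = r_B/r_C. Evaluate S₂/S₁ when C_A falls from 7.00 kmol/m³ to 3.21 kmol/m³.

S_{B/C} = (k₁/k₂)·C_A^1.5, so S₂/S₁ = (C_{A,2}/C_{A,1})^1.5.
= (3.21/7.00)^1.5 = (0.4586)^1.5 = 0.311.

0.311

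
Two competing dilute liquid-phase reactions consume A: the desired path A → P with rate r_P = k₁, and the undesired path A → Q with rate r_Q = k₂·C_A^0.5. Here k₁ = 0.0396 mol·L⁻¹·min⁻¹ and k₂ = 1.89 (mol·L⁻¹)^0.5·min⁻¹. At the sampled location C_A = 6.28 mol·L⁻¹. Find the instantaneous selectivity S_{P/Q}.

0.00836

S_{P/Q} = r_P/r_Q = (k₁)/(k₂·C_A^0.5) = (k₁/k₂)·C_A^-0.5.
= (0.0396) / (1.89×6.280^0.5) = 0.03960/4.736 = 0.00836.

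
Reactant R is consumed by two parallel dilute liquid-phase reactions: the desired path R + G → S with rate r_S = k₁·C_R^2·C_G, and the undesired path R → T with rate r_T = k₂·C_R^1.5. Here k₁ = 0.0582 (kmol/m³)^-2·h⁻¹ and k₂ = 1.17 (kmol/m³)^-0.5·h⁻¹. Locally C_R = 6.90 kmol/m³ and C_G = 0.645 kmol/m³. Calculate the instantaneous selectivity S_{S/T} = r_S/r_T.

S_{S/T} = r_S/r_T = (k₁·C_R^2·C_G)/(k₂·C_R^1.5) = (k₁/k₂)·C_R^0.5·C_G.
= (0.0582×6.900^2×0.6450) / (1.17×6.900^1.5) = 1.787/21.21 = 0.0843.
Since the desired path is higher order in R, keeping C_R high (PFR or concentrated feed) favours S.

0.0843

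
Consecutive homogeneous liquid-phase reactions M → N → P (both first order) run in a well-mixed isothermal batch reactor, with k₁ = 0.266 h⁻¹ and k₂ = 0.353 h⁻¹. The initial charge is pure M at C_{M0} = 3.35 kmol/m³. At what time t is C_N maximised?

Setting dC_N/dt = 0 gives t_opt = ln(k₂/k₁)/(k₂−k₁).
= ln(0.353/0.266)/(0.353−0.266) = ln(1.327)/0.08700 = 0.2830/0.08700 = 3.25 h.

3.25 h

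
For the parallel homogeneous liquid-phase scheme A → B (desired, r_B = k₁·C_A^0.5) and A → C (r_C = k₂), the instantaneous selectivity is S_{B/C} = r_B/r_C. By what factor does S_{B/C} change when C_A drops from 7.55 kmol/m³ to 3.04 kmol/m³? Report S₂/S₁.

S_{B/C} = (k₁/k₂)·C_A^0.5, so S₂/S₁ = (C_{A,2}/C_{A,1})^0.5.
= (3.04/7.55)^0.5 = (0.4026)^0.5 = 0.635.

0.635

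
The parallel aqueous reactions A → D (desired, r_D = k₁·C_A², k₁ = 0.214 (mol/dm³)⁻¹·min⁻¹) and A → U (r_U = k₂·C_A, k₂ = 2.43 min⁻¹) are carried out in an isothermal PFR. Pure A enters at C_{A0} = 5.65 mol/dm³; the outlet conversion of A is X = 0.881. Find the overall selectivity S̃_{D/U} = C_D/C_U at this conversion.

0.266

C_A = C_{A0}(1−X) = 0.6724 mol/dm³.
Along a PFR/batch, dC_U/dC_A = −r_U/(r_D+r_U) = −k₂/(k₂+k₁·C_A).
Integrating from C_{A0} to C_A: C_U = (2.43/0.214)·ln[(2.43+0.214·5.65)/(2.43+0.214·0.672)] = 11.36·ln(3.639/2.574) = 3.933 mol/dm³.
Then C_D = (C_{A0}−C_A) − C_U = 4.978 − 3.933 = 1.045 mol/dm³.
S̃_{D/U} = C_D/C_U = 1.045/3.933 = 0.266.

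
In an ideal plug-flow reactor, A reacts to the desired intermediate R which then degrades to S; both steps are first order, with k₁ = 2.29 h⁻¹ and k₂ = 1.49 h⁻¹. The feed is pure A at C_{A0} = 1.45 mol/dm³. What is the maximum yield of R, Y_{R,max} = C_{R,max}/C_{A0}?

At the optimum, C_{R,max}/C_{A0} = (k₁/k₂)^[k₂/(k₂−k₁)].
= (2.29/1.49)^(1.49/(1.49−2.29)) = (1.537)^(-1.862) = 0.4491.

0.449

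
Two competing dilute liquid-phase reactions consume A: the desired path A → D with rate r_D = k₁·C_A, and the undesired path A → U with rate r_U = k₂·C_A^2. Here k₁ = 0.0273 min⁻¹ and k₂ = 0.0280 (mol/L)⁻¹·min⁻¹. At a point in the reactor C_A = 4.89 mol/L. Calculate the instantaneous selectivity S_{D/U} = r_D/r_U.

S_{D/U} = r_D/r_U = (k₁·C_A)/(k₂·C_A^2) = (k₁/k₂)·C_A⁻¹.
= (0.0273×4.890) / (0.0280×4.890^2) = 0.1335/0.6695 = 0.199.
The undesired path is higher order in A, so low C_A (CSTR or dilute feed) favours D.

0.199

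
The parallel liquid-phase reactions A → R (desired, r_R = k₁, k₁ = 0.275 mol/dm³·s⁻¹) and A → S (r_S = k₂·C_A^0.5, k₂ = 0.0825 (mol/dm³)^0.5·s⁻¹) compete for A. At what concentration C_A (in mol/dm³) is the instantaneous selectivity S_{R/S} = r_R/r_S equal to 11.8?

S_{R/S} = (k₁/k₂)·C_A^-0.5 ⇒ C_A = (S·k₂/k₁)^(-2).
= (11.8×0.0825/0.275)^(-2) = (3.540)^(-2) = 0.0798 mol/dm³.

0.0798 mol/dm³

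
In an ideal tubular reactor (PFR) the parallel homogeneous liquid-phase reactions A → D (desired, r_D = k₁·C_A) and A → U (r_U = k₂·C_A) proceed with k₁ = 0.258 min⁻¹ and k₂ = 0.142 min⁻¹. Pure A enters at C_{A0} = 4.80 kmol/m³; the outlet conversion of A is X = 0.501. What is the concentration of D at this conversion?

1.55 kmol/m³

C_A = C_{A0}(1−X) = 2.395 kmol/m³.
Both paths are first order in A, so the instantaneous fraction to D is constant: dC_D/d(−C_A) = k₁/(k₁+k₂) = 0.6450.
C_D = 0.6450·(C_{A0}−C_A) = 0.6450×2.405 = 1.55 kmol/m³.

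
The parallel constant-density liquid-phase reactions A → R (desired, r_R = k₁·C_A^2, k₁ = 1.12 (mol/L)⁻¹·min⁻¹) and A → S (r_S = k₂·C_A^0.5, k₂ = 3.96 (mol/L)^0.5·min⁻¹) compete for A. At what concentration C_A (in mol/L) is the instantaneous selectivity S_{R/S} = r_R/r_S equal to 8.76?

9.86 mol/L

S_{R/S} = (k₁/k₂)·C_A^1.5 ⇒ C_A = (S·k₂/k₁)^(1/1.5).
= (8.76×3.96/1.12)^(0.6667) = (30.97)^(0.6667) = 9.86 mol/L.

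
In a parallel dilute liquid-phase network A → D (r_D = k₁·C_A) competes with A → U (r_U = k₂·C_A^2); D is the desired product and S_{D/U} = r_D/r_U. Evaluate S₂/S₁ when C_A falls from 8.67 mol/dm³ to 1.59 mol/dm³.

5.45

S_{D/U} = (k₁/k₂)·C_A⁻¹, so S₂/S₁ = (C_{A,2}/C_{A,1})⁻¹.
= 8.67/1.59 = 5.45.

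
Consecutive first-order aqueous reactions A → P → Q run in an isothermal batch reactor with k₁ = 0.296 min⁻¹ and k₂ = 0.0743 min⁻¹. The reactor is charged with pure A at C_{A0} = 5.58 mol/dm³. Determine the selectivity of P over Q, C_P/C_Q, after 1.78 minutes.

The intermediate concentration in a first-order A→B→C sequence is C_P = k₁C_{A0}(e^(−k₁t) − e^(−k₂t))/(k₂−k₁).
e^(−k₁t) = e^(−0.296×1.78) = e^(−0.5269) = 0.5904; e^(−k₂t) = e^(−0.1323) = 0.8761.
C_P = 0.296×5.58/(0.0743−0.296) × (0.5904−0.8761) = (-7.450)×(-0.2857) = 2.128 mol/dm³.
C_A = C_{A0}e^(−k₁t) = 3.295 mol/dm³, so C_Q = C_{A0}−C_A−C_P = 0.1570 mol/dm³; C_P/C_Q = 13.6.

13.6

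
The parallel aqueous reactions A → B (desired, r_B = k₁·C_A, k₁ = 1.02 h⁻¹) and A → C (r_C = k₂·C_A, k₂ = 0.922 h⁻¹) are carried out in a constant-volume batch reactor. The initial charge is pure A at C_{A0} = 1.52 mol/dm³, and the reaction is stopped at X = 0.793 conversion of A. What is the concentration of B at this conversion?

0.633 mol/dm³

C_A = C_{A0}(1−X) = 0.3146 mol/dm³.
Both paths are first order in A, so the instantaneous fraction to B is constant: dC_B/d(−C_A) = k₁/(k₁+k₂) = 0.5252.
C_B = 0.5252·(C_{A0}−C_A) = 0.5252×1.205 = 0.633 mol/dm³.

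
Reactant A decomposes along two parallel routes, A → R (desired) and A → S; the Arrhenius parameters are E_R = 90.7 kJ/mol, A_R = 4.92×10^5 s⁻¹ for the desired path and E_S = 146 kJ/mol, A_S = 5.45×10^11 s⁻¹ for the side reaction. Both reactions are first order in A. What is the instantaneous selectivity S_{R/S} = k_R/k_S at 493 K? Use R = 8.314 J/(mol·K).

0.653

With equal orders, S_{R/S} = k_R/k_S = (A_R/A_S)·exp[(E_S−E_R)/(RT)].
(E_S−E_R)/(RT) = (146−90.7)×10³/(8.314×493) = 55300/4099 = 13.49.
k_R/k_S = (4.92×10^5/5.45×10^11)·exp(13.49) = 9.028×10^-7 × 7.234×10^5 = 0.653.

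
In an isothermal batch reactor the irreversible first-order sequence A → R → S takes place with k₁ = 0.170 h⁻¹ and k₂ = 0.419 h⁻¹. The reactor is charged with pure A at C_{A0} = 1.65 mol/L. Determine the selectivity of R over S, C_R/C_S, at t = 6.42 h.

0.380

Solving the coupled first-order balances gives C_R(t) = [k₁/(k₂−k₁)]·C_{A0}·(e^(−k₁t) − e^(−k₂t)).
e^(−k₁t) = e^(−0.170×6.42) = e^(−1.091) = 0.3357; e^(−k₂t) = e^(−2.690) = 0.06788.
C_R = 0.170×1.65/(0.419−0.170) × (0.3357−0.06788) = 1.127×0.2679 = 0.3018 mol/L.
C_A = C_{A0}e^(−k₁t) = 0.5540 mol/L, so C_S = C_{A0}−C_A−C_R = 0.7943 mol/L; C_R/C_S = 0.380.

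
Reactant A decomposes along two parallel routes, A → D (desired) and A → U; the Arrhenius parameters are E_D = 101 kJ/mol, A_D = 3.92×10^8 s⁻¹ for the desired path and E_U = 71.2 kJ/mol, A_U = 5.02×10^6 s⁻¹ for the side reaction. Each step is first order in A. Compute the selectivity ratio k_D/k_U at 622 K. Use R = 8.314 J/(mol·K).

0.245

k_D/k_U = (A_D/A_U)·exp[−(E_D−E_U)/(RT)] = (A_D/A_U)·exp[(E_U−E_D)/(RT)].
(E_U−E_D)/(RT) = (71.2−101)×10³/(8.314×622) = -29800/5171 = -5.763.
k_D/k_U = (3.92×10^8/5.02×10^6)·exp(-5.763) = 78.09 × 0.003143 = 0.245.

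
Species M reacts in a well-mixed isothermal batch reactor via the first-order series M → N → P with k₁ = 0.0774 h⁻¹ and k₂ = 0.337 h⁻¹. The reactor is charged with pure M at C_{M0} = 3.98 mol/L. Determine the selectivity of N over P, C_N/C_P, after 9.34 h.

For first-order series with pure M initially, C_N(t) = k₁C_{M0}/(k₂−k₁)·(e^(−k₁t) − e^(−k₂t)).
e^(−k₁t) = e^(−0.0774×9.34) = e^(−0.7229) = 0.4853; e^(−k₂t) = e^(−3.148) = 0.04296.
C_N = 0.0774×3.98/(0.337−0.0774) × (0.4853−0.04296) = 1.187×0.4424 = 0.5249 mol/L.
C_M = C_{M0}e^(−k₁t) = 1.932 mol/L, so C_P = C_{M0}−C_M−C_N = 1.523 mol/L; C_N/C_P = 0.345.

0.345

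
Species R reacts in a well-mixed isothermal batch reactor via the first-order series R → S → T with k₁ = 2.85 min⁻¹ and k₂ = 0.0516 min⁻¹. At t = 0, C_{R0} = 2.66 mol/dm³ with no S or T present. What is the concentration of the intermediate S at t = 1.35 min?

2.47 mol/dm³

Solving the coupled first-order balances gives C_S(t) = [k₁/(k₂−k₁)]·C_{R0}·(e^(−k₁t) − e^(−k₂t)).
e^(−k₁t) = e^(−2.85×1.35) = e^(−3.848) = 0.02133; e^(−k₂t) = e^(−0.06966) = 0.9327.
C_S = 2.85×2.66/(0.0516−2.85) × (0.02133−0.9327) = (-2.709)×(-0.9114) = 2.469 mol/dm³.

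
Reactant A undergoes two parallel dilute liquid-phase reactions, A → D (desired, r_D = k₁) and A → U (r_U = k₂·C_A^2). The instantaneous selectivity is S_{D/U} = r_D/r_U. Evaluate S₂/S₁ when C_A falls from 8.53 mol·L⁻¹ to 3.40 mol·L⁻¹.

6.29

S_{D/U} = (k₁/k₂)·C_A^-2, so S₂/S₁ = (C_{A,2}/C_{A,1})^-2.
= (3.40/8.53)^(-2) = (0.3986)^(-2) = 6.29.
Selectivity toward D rises as C_A falls — low-concentration operation is favoured.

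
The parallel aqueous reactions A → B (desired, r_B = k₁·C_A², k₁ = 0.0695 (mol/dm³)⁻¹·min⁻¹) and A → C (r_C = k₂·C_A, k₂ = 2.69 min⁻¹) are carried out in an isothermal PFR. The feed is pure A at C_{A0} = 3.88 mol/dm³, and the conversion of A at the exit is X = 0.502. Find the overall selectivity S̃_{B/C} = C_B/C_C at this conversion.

C_A = C_{A0}(1−X) = 1.932 mol/dm³.
Along a PFR/batch, dC_C/dC_A = −r_C/(r_B+r_C) = −k₂/(k₂+k₁·C_A).
Integrating from C_{A0} to C_A: C_C = (2.69/0.0695)·ln[(2.69+0.0695·3.88)/(2.69+0.0695·1.93)] = 38.71·ln(2.960/2.824) = 1.812 mol/dm³.
Then C_B = (C_{A0}−C_A) − C_C = 1.948 − 1.812 = 0.1357 mol/dm³.
S̃_{B/C} = C_B/C_C = 0.1357/1.812 = 0.0749.

0.0749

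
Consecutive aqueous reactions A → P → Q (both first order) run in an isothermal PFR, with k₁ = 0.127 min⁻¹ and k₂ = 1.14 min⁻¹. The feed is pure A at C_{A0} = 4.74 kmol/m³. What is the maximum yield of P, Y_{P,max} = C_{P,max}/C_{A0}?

For a first-order series the maximum intermediate yield is C_{P,max}/C_{A0} = (k₁/k₂)^[k₂/(k₂−k₁)].
= (0.127/1.14)^(1.14/(1.14−0.127)) = (0.1114)^(1.125) = 0.08461.

0.0846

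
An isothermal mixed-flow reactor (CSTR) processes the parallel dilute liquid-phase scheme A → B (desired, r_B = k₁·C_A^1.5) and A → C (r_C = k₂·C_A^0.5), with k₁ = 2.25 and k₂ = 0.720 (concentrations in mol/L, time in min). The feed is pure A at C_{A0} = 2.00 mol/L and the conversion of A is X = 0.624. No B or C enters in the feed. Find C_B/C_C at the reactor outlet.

Exit C_A = C_{A0}(1−X) = 2.00×0.376 = 0.7520 mol/L.
In a CSTR the entire volume is at exit conditions, so r_B = 2.25×0.7520^1.5 = 1.467 and r_C = 0.720×0.7520^0.5 = 0.6244.
Overall selectivity = C_B/C_C = r_Bτ/(r_Cτ) = r_B/r_C = 2.35.

2.35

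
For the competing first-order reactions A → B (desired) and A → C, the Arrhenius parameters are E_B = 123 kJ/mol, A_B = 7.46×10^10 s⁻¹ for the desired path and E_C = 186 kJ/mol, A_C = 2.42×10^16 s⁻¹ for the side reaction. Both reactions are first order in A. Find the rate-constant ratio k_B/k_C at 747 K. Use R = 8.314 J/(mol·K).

0.0784

k_B/k_C = (A_B/A_C)·exp[−(E_B−E_C)/(RT)] = (A_B/A_C)·exp[(E_C−E_B)/(RT)].
(E_C−E_B)/(RT) = (186−123)×10³/(8.314×747) = 63000/6211 = 10.14.
k_B/k_C = (7.46×10^10/2.42×10^16)·exp(10.14) = 3.083×10^-6 × 25438 = 0.0784.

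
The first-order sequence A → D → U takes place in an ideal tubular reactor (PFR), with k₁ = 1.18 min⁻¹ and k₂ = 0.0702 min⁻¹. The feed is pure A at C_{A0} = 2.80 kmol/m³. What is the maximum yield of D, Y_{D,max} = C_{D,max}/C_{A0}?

0.837

For a first-order series the maximum intermediate yield is C_{D,max}/C_{A0} = (k₁/k₂)^[k₂/(k₂−k₁)].
= (1.18/0.0702)^(0.0702/(0.0702−1.18)) = (16.81)^(-0.06325) = 0.8365.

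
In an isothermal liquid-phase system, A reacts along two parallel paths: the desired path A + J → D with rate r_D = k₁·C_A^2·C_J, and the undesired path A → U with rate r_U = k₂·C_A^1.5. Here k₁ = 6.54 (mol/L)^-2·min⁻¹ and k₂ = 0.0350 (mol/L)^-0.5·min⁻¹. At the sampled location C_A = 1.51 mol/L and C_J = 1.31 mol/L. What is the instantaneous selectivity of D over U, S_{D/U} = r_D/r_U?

301

S_{D/U} = r_D/r_U = (k₁·C_A^2·C_J)/(k₂·C_A^1.5) = (k₁/k₂)·C_A^0.5·C_J.
= (6.54×1.510^2×1.310) / (0.0350×1.510^1.5) = 19.53/0.06494 = 301.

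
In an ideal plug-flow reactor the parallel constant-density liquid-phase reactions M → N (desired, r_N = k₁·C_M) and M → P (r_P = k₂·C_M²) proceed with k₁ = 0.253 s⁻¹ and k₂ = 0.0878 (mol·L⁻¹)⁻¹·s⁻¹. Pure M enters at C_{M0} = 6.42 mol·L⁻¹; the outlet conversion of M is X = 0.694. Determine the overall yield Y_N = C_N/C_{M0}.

0.293

C_M = C_{M0}(1−X) = 1.965 mol·L⁻¹.
Along a PFR/batch, dC_N/dC_M = −r_N/(r_N+r_P) = −k₁/(k₁+k₂·C_M).
Integrating from C_{M0} to C_M: C_N = (0.253/0.0878)·ln[(0.253+0.0878·6.42)/(0.253+0.0878·1.96)] = 2.882·ln(0.8167/0.4255) = 1.879 mol·L⁻¹.
Y_N = C_N/C_{M0} = 1.879/6.42 = 0.293.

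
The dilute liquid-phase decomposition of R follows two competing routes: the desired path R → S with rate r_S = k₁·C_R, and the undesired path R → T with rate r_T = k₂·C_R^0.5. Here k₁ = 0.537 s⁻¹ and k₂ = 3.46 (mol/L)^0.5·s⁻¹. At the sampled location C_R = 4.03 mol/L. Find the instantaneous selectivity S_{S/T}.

S_{S/T} = r_S/r_T = (k₁·C_R)/(k₂·C_R^0.5) = (k₁/k₂)·C_R^0.5.
= (0.537×4.030) / (3.46×4.030^0.5) = 2.164/6.946 = 0.312.
Since the desired path is higher order in R, keeping C_R high (PFR or concentrated feed) favours S.

0.312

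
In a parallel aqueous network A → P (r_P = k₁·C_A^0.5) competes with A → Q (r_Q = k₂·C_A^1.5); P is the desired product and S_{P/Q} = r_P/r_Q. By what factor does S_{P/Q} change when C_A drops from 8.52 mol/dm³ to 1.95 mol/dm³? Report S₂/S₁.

4.37

S_{P/Q} = (k₁/k₂)·C_A⁻¹, so S₂/S₁ = (C_{A,2}/C_{A,1})⁻¹.
= 8.52/1.95 = 4.37.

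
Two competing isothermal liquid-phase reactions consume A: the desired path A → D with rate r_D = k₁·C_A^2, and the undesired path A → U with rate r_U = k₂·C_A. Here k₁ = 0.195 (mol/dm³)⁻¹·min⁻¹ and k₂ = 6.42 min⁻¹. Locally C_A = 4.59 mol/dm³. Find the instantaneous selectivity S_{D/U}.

0.139

S_{D/U} = r_D/r_U = (k₁·C_A^2)/(k₂·C_A) = (k₁/k₂)·C_A.
= (0.195×4.590^2) / (6.42×4.590) = 4.108/29.47 = 0.139.
Since the desired path is higher order in A, keeping C_A high (PFR or concentrated feed) favours D.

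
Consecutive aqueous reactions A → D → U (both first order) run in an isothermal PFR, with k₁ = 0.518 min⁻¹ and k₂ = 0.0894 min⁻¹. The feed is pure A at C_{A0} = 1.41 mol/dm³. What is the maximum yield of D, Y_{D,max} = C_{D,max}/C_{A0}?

Evaluating C_D at τ_opt = ln(k₂/k₁)/(k₂−k₁) gives C_{D,max}/C_{A0} = (k₁/k₂)^[k₂/(k₂−k₁)].
= (0.518/0.0894)^(0.0894/(0.0894−0.518)) = (5.794)^(-0.2086) = 0.6932.

0.693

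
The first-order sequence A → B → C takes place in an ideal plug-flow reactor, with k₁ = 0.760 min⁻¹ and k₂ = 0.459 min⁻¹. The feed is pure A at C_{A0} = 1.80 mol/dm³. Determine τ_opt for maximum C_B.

The intermediate peaks when r₁ = r₂, i.e. k₁e^(−k₁τ) = k₂e^(−k₂τ), giving τ_opt = ln(k₂/k₁)/(k₂−k₁).
= ln(0.459/0.760)/(0.459−0.760) = ln(0.6039)/-0.3010 = -0.5043/-0.3010 = 1.68 min.

1.68 min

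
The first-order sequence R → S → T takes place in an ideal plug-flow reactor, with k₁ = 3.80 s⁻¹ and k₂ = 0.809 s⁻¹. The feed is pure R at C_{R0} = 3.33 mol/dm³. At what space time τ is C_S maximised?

0.517 s

The intermediate peaks when r₁ = r₂, i.e. k₁e^(−k₁τ) = k₂e^(−k₂τ), giving τ_opt = ln(k₂/k₁)/(k₂−k₁).
= ln(0.809/3.80)/(0.809−3.80) = ln(0.2129)/-2.991 = -1.547/-2.991 = 0.517 s.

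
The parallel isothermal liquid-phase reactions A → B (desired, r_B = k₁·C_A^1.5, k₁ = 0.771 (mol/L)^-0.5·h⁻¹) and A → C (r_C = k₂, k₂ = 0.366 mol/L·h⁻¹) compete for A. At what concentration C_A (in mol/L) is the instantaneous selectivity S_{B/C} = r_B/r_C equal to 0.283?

0.262 mol/L

S_{B/C} = (k₁/k₂)·C_A^1.5 ⇒ C_A = (S·k₂/k₁)^(1/1.5).
= (0.283×0.366/0.771)^(0.6667) = (0.1343)^(0.6667) = 0.262 mol/L.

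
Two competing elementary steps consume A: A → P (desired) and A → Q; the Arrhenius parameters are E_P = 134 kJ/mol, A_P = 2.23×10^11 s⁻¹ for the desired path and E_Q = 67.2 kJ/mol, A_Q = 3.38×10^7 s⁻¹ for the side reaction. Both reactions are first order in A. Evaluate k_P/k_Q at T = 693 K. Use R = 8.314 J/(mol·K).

0.0608

k_P/k_Q = (A_P/A_Q)·exp[−(E_P−E_Q)/(RT)] = (A_P/A_Q)·exp[(E_Q−E_P)/(RT)].
(E_Q−E_P)/(RT) = (67.2−134)×10³/(8.314×693) = -66800/5762 = -11.59.
k_P/k_Q = (2.23×10^11/3.38×10^7)·exp(-11.59) = 6598 × 9.221×10^-6 = 0.0608.
Since E_P > E_Q, raising the temperature improves selectivity toward P.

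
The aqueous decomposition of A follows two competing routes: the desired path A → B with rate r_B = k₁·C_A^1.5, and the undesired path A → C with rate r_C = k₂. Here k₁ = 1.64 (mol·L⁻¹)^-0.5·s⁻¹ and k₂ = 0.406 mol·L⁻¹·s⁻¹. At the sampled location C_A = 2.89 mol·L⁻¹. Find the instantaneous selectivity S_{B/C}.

S_{B/C} = r_B/r_C = (k₁·C_A^1.5)/(k₂) = (k₁/k₂)·C_A^1.5.
= (1.64×2.890^1.5) / (0.406) = 8.057/0.4060 = 19.8.

19.8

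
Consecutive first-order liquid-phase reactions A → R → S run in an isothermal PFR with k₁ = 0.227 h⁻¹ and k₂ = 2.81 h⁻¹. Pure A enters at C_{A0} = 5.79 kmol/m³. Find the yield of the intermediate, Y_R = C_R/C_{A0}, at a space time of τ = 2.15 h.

Solving the coupled first-order balances gives C_R(τ) = [k₁/(k₂−k₁)]·C_{A0}·(e^(−k₁τ) − e^(−k₂τ)).
e^(−k₁τ) = e^(−0.227×2.15) = e^(−0.4880) = 0.6138; e^(−k₂τ) = e^(−6.042) = 0.002378.
C_R = 0.227×5.79/(2.81−0.227) × (0.6138−0.002378) = 0.5088×0.6114 = 0.3111 kmol/m³.
Y_R = C_R/C_{A0} = 0.3111/5.79 = 0.0537.

0.0537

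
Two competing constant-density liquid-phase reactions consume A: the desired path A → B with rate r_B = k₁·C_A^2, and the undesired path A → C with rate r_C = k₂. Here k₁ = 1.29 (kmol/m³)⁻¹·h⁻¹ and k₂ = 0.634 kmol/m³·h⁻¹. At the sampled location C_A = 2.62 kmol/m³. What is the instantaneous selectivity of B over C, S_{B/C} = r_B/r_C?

14.0

S_{B/C} = r_B/r_C = (k₁·C_A^2)/(k₂) = (k₁/k₂)·C_A^2.
= (1.29×2.620^2) / (0.634) = 8.855/0.6340 = 14.0.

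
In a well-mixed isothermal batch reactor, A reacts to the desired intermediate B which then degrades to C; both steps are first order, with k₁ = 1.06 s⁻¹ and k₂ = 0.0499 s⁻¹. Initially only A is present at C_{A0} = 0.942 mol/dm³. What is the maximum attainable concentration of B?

For a first-order series the maximum intermediate yield is C_{B,max}/C_{A0} = (k₁/k₂)^[k₂/(k₂−k₁)].
= (1.06/0.0499)^(0.0499/(0.0499−1.06)) = (21.24)^(-0.04940) = 0.8599.
C_{B,max} = 0.8599×0.942 = 0.810 mol/dm³.

0.810 mol/dm³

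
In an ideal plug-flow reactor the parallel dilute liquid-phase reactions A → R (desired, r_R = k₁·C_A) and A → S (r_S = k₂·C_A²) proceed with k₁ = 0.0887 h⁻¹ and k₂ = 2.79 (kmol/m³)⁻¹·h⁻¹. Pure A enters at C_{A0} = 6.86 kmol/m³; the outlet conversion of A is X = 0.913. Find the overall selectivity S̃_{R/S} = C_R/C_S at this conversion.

C_A = C_{A0}(1−X) = 0.5968 kmol/m³.
Along a PFR/batch, dC_R/dC_A = −r_R/(r_R+r_S) = −k₁/(k₁+k₂·C_A).
Integrating from C_{A0} to C_A: C_R = (0.0887/2.79)·ln[(0.0887+2.79·6.86)/(0.0887+2.79·0.597)] = 0.03179·ln(19.23/1.754) = 0.07613 kmol/m³.
C_S = (C_{A0}−C_A)−C_R = 6.187 kmol/m³; S̃_{R/S} = 0.07613/6.187 = 0.0123.

0.0123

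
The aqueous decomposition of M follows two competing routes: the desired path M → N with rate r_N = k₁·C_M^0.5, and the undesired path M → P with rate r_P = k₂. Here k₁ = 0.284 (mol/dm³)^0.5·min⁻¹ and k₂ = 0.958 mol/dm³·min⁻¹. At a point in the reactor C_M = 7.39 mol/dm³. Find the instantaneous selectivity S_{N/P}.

S_{N/P} = r_N/r_P = (k₁·C_M^0.5)/(k₂) = (k₁/k₂)·C_M^0.5.
= (0.284×7.390^0.5) / (0.958) = 0.7720/0.9580 = 0.806.

0.806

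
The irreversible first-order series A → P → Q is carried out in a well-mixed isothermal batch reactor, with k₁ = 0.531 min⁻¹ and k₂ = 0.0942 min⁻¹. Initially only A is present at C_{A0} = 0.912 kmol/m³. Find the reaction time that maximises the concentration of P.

3.96 min

For first-order series the maximum of C_P occurs at t_opt = ln(k₂/k₁)/(k₂−k₁).
= ln(0.0942/0.531)/(0.0942−0.531) = ln(0.1774)/-0.4368 = -1.729/-0.4368 = 3.96 min.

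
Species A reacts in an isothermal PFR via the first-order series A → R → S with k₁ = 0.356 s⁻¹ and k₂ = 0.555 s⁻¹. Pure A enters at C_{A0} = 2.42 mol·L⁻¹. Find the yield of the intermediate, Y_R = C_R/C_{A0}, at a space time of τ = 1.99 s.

0.288

For first-order series with pure A initially, C_R(τ) = k₁C_{A0}/(k₂−k₁)·(e^(−k₁τ) − e^(−k₂τ)).
e^(−k₁τ) = e^(−0.356×1.99) = e^(−0.7084) = 0.4924; e^(−k₂τ) = e^(−1.104) = 0.3314.
C_R = 0.356×2.42/(0.555−0.356) × (0.4924−0.3314) = 4.329×0.1610 = 0.6971 mol·L⁻¹.
Y_R = C_R/C_{A0} = 0.6971/2.42 = 0.288.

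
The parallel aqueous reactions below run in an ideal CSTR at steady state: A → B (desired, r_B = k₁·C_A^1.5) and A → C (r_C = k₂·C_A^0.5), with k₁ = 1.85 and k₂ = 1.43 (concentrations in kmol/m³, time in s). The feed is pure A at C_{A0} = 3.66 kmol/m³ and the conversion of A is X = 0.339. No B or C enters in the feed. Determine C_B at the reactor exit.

0.940 kmol/m³

Exit C_A = C_{A0}(1−X) = 3.66×0.661 = 2.419 kmol/m³.
Rates in a CSTR are evaluated at the outlet concentration: r_B = 1.85×2.419^1.5 = 6.961, r_C = 1.43×2.419^0.5 = 2.224.
Fraction of consumed A going to B: r_B/(r_B+r_C) = 0.7579.
C_B = 0.7579·C_{A0}·X = 0.7579×3.66×0.339 = 0.940 kmol/m³.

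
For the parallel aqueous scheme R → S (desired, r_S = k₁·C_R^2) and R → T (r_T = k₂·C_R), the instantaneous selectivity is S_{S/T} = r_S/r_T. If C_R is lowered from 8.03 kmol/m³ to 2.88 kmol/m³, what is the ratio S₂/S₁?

0.359

S_{S/T} = (k₁/k₂)·C_R, so S₂/S₁ = (C_{R,2}/C_{R,1}).
= 2.88/8.03 = 0.359.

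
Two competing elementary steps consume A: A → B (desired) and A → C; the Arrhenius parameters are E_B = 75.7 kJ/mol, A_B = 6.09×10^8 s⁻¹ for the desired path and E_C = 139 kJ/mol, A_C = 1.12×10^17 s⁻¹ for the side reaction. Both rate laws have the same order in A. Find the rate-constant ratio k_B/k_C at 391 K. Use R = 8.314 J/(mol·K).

1.56

k_B/k_C = (A_B/A_C)·exp[−(E_B−E_C)/(RT)] = (A_B/A_C)·exp[(E_C−E_B)/(RT)].
(E_C−E_B)/(RT) = (139−75.7)×10³/(8.314×391) = 63300/3251 = 19.47.
k_B/k_C = (6.09×10^8/1.12×10^17)·exp(19.47) = 5.437×10^-9 × 2.862×10^8 = 1.56.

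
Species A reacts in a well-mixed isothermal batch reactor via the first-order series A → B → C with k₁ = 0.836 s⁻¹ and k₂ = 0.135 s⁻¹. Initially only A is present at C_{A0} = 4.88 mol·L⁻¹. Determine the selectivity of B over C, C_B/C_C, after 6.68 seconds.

The intermediate concentration in a first-order A→B→C sequence is C_B = k₁C_{A0}(e^(−k₁t) − e^(−k₂t))/(k₂−k₁).
e^(−k₁t) = e^(−0.836×6.68) = e^(−5.584) = 0.003756; e^(−k₂t) = e^(−0.9018) = 0.4058.
C_B = 0.836×4.88/(0.135−0.836) × (0.003756−0.4058) = (-5.820)×(-0.4021) = 2.340 mol·L⁻¹.
C_A = C_{A0}e^(−k₁t) = 0.01833 mol·L⁻¹, so C_C = C_{A0}−C_A−C_B = 2.522 mol·L⁻¹; C_B/C_C = 0.928.

0.928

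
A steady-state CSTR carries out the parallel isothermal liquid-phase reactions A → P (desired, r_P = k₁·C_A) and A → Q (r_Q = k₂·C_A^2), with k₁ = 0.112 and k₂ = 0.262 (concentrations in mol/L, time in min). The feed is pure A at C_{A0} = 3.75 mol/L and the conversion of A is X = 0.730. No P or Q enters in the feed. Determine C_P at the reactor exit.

0.813 mol/L

Exit C_A = C_{A0}(1−X) = 3.75×0.270 = 1.013 mol/L.
Rates in a CSTR are evaluated at the outlet concentration: r_P = 0.112×1.013 = 0.1134, r_Q = 0.262×1.013^2 = 0.2686.
Fraction of consumed A going to P: r_P/(r_P+r_Q) = 0.2969.
C_P = 0.2969·C_{A0}·X = 0.2969×3.75×0.730 = 0.813 mol/L.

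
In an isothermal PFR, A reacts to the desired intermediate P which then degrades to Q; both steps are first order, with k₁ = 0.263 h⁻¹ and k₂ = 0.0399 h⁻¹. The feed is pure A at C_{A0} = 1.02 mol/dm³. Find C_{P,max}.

At the optimum, C_{P,max}/C_{A0} = (k₁/k₂)^[k₂/(k₂−k₁)].
= (0.263/0.0399)^(0.0399/(0.0399−0.263)) = (6.591)^(-0.1788) = 0.7137.
C_{P,max} = 0.7137×1.02 = 0.728 mol/dm³.

0.728 mol/dm³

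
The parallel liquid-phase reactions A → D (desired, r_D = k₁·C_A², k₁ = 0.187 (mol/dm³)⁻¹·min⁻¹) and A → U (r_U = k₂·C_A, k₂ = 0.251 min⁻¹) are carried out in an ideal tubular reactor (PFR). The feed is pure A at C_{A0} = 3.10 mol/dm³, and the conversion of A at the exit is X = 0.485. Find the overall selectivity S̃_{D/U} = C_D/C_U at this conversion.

1.71

C_A = C_{A0}(1−X) = 1.597 mol/dm³.
Along a PFR/batch, dC_U/dC_A = −r_U/(r_D+r_U) = −k₂/(k₂+k₁·C_A).
Integrating from C_{A0} to C_A: C_U = (0.251/0.187)·ln[(0.251+0.187·3.10)/(0.251+0.187·1.60)] = 1.342·ln(0.8307/0.5495) = 0.5546 mol/dm³.
Then C_D = (C_{A0}−C_A) − C_U = 1.504 − 0.5546 = 0.9489 mol/dm³.
S̃_{D/U} = C_D/C_U = 0.9489/0.5546 = 1.71.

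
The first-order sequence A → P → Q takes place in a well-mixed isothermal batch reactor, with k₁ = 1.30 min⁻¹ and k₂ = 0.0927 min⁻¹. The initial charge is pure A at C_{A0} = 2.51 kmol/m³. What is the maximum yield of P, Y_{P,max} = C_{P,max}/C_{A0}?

At the optimum, C_{P,max}/C_{A0} = (k₁/k₂)^[k₂/(k₂−k₁)].
= (1.30/0.0927)^(0.0927/(0.0927−1.30)) = (14.02)^(-0.07678) = 0.8165.

0.816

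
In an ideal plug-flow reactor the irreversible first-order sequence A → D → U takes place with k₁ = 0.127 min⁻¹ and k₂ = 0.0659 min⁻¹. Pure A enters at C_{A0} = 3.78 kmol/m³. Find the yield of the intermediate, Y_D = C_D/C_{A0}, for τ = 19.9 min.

The intermediate concentration in a first-order A→B→C sequence is C_D = k₁C_{A0}(e^(−k₁τ) − e^(−k₂τ))/(k₂−k₁).
e^(−k₁τ) = e^(−0.127×19.9) = e^(−2.527) = 0.07987; e^(−k₂τ) = e^(−1.311) = 0.2694.
C_D = 0.127×3.78/(0.0659−0.127) × (0.07987−0.2694) = (-7.857)×(-0.1896) = 1.489 kmol/m³.
Y_D = C_D/C_{A0} = 1.489/3.78 = 0.394.

0.394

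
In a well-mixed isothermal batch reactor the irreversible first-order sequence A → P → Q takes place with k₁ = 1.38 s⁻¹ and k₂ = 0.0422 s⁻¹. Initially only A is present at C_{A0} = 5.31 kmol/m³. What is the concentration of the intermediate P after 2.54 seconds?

For first-order series with pure A initially, C_P(t) = k₁C_{A0}/(k₂−k₁)·(e^(−k₁t) − e^(−k₂t)).
e^(−k₁t) = e^(−1.38×2.54) = e^(−3.505) = 0.03004; e^(−k₂t) = e^(−0.1072) = 0.8984.
C_P = 1.38×5.31/(0.0422−1.38) × (0.03004−0.8984) = (-5.478)×(-0.8683) = 4.756 kmol/m³.

4.76 kmol/m³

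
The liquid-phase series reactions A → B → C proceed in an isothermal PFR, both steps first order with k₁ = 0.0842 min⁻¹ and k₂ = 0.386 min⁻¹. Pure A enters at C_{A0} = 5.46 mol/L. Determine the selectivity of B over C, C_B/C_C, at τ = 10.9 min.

Solving the coupled first-order balances gives C_B(τ) = [k₁/(k₂−k₁)]·C_{A0}·(e^(−k₁τ) − e^(−k₂τ)).
e^(−k₁τ) = e^(−0.0842×10.9) = e^(−0.9178) = 0.3994; e^(−k₂τ) = e^(−4.207) = 0.01489.
C_B = 0.0842×5.46/(0.386−0.0842) × (0.3994−0.01489) = 1.523×0.3845 = 0.5857 mol/L.
C_A = C_{A0}e^(−k₁τ) = 2.181 mol/L, so C_C = C_{A0}−C_A−C_B = 2.694 mol/L; C_B/C_C = 0.217.

0.217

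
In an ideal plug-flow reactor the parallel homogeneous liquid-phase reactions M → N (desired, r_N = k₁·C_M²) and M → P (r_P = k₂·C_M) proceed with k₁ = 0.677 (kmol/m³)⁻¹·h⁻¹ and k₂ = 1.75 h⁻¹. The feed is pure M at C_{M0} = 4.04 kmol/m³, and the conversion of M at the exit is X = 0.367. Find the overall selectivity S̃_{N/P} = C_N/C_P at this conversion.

C_M = C_{M0}(1−X) = 2.557 kmol/m³.
Along a PFR/batch, dC_P/dC_M = −r_P/(r_N+r_P) = −k₂/(k₂+k₁·C_M).
Integrating from C_{M0} to C_M: C_P = (1.75/0.677)·ln[(1.75+0.677·4.04)/(1.75+0.677·2.56)] = 2.585·ln(4.485/3.481) = 0.6549 kmol/m³.
Then C_N = (C_{M0}−C_M) − C_P = 1.483 − 0.6549 = 0.8278 kmol/m³.
S̃_{N/P} = C_N/C_P = 0.8278/0.6549 = 1.26.

1.26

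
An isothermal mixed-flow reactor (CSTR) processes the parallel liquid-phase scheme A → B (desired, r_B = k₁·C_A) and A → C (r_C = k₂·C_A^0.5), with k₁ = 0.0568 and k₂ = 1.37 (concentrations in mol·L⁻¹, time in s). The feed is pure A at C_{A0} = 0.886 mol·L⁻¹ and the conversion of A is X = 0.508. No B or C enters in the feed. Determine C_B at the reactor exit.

0.0120 mol·L⁻¹

Exit C_A = C_{A0}(1−X) = 0.886×0.492 = 0.4359 mol·L⁻¹.
Rates in a CSTR are evaluated at the outlet concentration: r_B = 0.0568×0.4359 = 0.02476, r_C = 1.37×0.4359^0.5 = 0.9045.
Fraction of consumed A going to B: r_B/(r_B+r_C) = 0.02664.
C_B = 0.02664·C_{A0}·X = 0.02664×0.886×0.508 = 0.0120 mol·L⁻¹.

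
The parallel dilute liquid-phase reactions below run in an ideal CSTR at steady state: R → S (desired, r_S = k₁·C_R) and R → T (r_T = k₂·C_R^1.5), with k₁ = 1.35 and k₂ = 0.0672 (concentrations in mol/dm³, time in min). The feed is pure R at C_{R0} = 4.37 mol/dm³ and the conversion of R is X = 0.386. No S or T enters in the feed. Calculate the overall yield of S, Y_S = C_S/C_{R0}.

0.357

Exit C_R = C_{R0}(1−X) = 4.37×0.614 = 2.683 mol/dm³.
Rates in a CSTR are evaluated at the outlet concentration: r_S = 1.35×2.683 = 3.622, r_T = 0.0672×2.683^1.5 = 0.2954.
Fraction of consumed R going to S: r_S/(r_S+r_T) = 0.9246.
C_S = 0.9246·C_{R0}·X = 0.9246×4.37×0.386 = 1.56 mol/dm³; Y_S = C_S/C_{R0} = 0.357.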